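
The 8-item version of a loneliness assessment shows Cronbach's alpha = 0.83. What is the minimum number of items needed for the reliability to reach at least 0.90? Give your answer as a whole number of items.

15

n = 0.90(1 − 0.83) / [0.83(1 − 0.90)]
n = 0.1530 / 0.0830 ≈ 1.8434
1.8434 × 8 = 14.75 → 15 items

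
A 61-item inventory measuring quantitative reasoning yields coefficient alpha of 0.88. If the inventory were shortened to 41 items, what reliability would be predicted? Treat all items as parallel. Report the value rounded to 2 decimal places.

n = 41/61 = 0.6721
Spearman-Brown: r_new = n·r / (1 + (n − 1)·r)
r_new = (0.6721 × 0.88) / (1 + (0.6721 − 1) × 0.88)
     = 0.5914 / 0.7114 = 0.8313

0.83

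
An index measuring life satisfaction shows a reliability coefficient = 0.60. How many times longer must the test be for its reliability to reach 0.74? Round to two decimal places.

Spearman-Brown solved for the length factor n:
n = r*(1 − r) / [ r (1 − r*) ]
n = 0.74(1 − 0.60) / [0.60(1 − 0.74)]
  = 0.2960 / 0.1560 = 1.8974

1.90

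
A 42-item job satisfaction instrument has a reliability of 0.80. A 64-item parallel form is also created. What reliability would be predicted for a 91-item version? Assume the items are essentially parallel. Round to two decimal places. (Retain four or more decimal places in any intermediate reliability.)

Only the ratio of lengths matters: n = 91/42 = 2.1667
r_{91} = n·r / (1 + (n − 1)·r) = 1.7334 / 1.9334 ≈ 0.8966

0.90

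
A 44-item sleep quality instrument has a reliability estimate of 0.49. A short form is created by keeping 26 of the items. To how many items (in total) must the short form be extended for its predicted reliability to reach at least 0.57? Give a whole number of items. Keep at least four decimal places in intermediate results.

61

Short-form reliability: n = 26/44 = 0.5909; r_26 = n·r/(1+(n−1)r) ≈ 0.3621
Length factor from the short form to reach 0.57: n' = 0.57(1 − 0.3621) / [0.3621(1 − 0.57)] ≈ 2.3352
Total items = 2.3352 × 26 = 60.72, rounded up to 61.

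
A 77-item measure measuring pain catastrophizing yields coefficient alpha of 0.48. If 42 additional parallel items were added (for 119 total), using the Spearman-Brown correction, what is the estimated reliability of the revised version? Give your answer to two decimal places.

0.59

Length ratio n = 119/77 = 1.5455
r_new = 1.5455·0.48 / [1 + (1.5455 − 1)·0.48]
     = 0.7418 / 1.2618 = 0.5879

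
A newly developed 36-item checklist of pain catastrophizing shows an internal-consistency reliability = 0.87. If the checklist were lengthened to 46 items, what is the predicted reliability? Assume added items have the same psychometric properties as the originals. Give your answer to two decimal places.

0.90

The new length is 46/36 = 1.2778 times the old.
r_new = 1.2778·0.87 / [1 + (1.2778 − 1)·0.87]
     = 1.1117 / 1.2417 = 0.8953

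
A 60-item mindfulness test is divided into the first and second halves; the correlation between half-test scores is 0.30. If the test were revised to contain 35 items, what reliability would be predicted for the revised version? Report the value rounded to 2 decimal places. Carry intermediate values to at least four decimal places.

0.33

First correct the split-half correlation to full-test reliability: r_full = 2 × 0.30 / (1 + 0.30) ≈ 0.4615
Length factor from 60 to 35 items: n = 35/60 = 0.5833
r_new = n·r_full / (1 + (n − 1)·r_full) = 0.2692 / 0.8077 ≈ 0.3333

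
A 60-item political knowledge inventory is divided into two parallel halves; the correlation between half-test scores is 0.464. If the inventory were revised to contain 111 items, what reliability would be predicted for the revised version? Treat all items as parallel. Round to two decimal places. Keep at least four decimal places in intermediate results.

0.76

Spearman-Brown correction (n = 2): r_full = 2·0.464/(1 + 0.464) = 0.6339
Length factor from 60 to 111 items: n = 111/60 = 1.8500
r_new = n·r_full / (1 + (n − 1)·r_full) = 1.1727 / 1.5388 ≈ 0.7621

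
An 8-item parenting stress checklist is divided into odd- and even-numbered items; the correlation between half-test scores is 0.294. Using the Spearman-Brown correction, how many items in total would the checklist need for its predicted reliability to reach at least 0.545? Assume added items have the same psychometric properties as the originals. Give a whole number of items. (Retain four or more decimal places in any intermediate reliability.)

r_full = 2(0.294)/(1 + 0.294) = 0.4544
n = r_tgt(1 − r_full) / [r_full(1 − r_tgt)] = 0.545 × 0.5456 / (0.4544 × 0.455) ≈ 1.4382
Required items = 1.4382 × 8 = 11.51, so 12 items.

12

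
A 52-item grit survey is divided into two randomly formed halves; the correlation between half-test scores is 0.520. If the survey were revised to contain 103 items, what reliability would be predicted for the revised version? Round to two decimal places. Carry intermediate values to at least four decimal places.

0.81

Full-test reliability from the split-half r: r_full = 2(0.520)/(1 + 0.520) = 0.6842
Length factor from 52 to 103 items: n = 103/52 = 1.9808
r_new = n·r_full / (1 + (n − 1)·r_full) = 1.3553 / 1.6711 ≈ 0.8110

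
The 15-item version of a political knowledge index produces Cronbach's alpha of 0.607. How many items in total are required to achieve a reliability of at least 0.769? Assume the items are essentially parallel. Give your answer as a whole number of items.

33

Invert Spearman-Brown to solve for n:
n = r*(1 − r) / [ r (1 − r*) ]
n = 0.769 × (1 − 0.607) / [ 0.607 × (1 − 0.769) ]
n = 0.302217 / 0.140217 ≈ 2.1554
Items needed = n × 15 = 2.1554 × 15 ≈ 32.33 → round up to 33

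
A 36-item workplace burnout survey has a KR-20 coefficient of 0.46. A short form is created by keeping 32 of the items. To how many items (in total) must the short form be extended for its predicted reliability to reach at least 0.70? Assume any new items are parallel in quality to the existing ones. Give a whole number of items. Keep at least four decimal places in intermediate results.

99

Short-form reliability: n = 32/36 = 0.8889; r_32 = n·r/(1+(n−1)r) ≈ 0.4309
Then solve for n' with r_old = 0.4309, r_target = 0.70: n' = 0.70(1 − 0.4309)/[0.4309(1 − 0.70)] = 3.0817
Total items = 3.0817 × 32 = 98.61, rounded up to 99.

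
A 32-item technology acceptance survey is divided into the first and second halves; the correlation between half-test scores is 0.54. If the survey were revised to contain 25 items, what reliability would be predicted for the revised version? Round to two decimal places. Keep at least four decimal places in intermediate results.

First correct the split-half correlation to full-test reliability: r_full = 2 × 0.54 / (1 + 0.54) ≈ 0.7013
Then adjust to 25 items: n = 25/32 = 0.7812
r_new = n·r_full / (1 + (n − 1)·r_full) = 0.5479 / 0.8466 ≈ 0.6472

0.65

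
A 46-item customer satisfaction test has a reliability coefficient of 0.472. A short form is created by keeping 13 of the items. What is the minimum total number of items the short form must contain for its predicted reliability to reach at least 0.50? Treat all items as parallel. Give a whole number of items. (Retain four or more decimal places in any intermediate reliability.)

52

Short-form reliability: n = 13/46 = 0.2826; r_13 = n·r/(1+(n−1)r) ≈ 0.2017
Then solve for n' with r_old = 0.2017, r_target = 0.50: n' = 0.50(1 − 0.2017)/[0.2017(1 − 0.50)] = 3.9579
Total items = 3.9579 × 13 = 51.45, rounded up to 52.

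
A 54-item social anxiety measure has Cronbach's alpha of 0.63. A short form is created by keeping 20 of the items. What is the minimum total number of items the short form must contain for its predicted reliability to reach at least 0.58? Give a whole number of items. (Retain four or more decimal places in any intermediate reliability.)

First, r for the 20-item form: n = 20/54 = 0.3704, so r_20 = 0.3704·0.63/(1 + (0.3704 − 1)·0.63) = 0.3868
Length factor from the short form to reach 0.58: n' = 0.58(1 − 0.3868) / [0.3868(1 − 0.58)] ≈ 2.1892
Total items = 2.1892 × 20 = 43.78, rounded up to 44.

44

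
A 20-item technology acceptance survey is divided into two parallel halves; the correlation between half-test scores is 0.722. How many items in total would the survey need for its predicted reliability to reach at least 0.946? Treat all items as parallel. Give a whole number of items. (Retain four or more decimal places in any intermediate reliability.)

r_full = 2(0.722)/(1 + 0.722) = 0.8386
n = r_tgt(1 − r_full) / [r_full(1 − r_tgt)] = 0.946 × 0.1614 / (0.8386 × 0.054) ≈ 3.3717
Required items = 3.3717 × 20 = 67.43, so 68 items.

68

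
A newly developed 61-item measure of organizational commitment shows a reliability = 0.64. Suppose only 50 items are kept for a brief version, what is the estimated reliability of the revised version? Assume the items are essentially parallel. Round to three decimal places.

Length ratio n = 50/61 = 0.8197
Apply the Spearman-Brown prophecy formula, r' = nr / [1 + (n − 1)r]:
r_new = (0.8197 × 0.64) / (1 + (0.8197 − 1) × 0.64)
r_new = 0.5246 / 0.8846 ≈ 0.5930

0.593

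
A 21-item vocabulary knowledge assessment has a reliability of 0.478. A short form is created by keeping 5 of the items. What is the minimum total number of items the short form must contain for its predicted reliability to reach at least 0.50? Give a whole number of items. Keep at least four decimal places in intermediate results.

Short-form reliability: n = 5/21 = 0.2381; r_5 = n·r/(1+(n−1)r) ≈ 0.1790
Length factor from the short form to reach 0.50: n' = 0.50(1 − 0.1790) / [0.1790(1 − 0.50)] ≈ 4.5866
Total items = 4.5866 × 5 = 22.93, rounded up to 23.

23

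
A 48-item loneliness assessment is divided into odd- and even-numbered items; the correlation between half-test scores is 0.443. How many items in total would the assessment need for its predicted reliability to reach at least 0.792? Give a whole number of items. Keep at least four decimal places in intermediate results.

115

Corrected full-test reliability: r_full = 2 × 0.443 / (1 + 0.443) ≈ 0.6140
Solve Spearman-Brown for n: n = 0.792(1 − 0.6140) / [0.6140(1 − 0.792)] = 2.3938
Required items = 2.3938 × 48 = 114.90, so 115 items.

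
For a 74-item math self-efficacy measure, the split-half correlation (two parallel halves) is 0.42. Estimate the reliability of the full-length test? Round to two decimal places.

Each half is half the length of the full test, so the full test is n = 2 times a half.
r_full = 2r_hh / (1 + r_hh) = 2 × 0.42 / (1 + 0.42)
       = 0.8400 / 1.4200 = 0.5915

0.59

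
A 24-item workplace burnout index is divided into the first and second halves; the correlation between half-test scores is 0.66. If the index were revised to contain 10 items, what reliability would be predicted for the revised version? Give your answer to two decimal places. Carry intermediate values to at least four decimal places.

Spearman-Brown correction (n = 2): r_full = 2·0.66/(1 + 0.66) = 0.7952
Length factor from 24 to 10 items: n = 10/24 = 0.4167
r_new = n·r_full / (1 + (n − 1)·r_full) = 0.3314 / 0.5362 ≈ 0.6181

0.62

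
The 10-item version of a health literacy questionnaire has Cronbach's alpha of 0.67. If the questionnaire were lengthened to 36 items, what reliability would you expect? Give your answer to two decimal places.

0.88

n = 36/10 = 3.6
r_new = 3.6·0.67 / [1 + (3.6 − 1)·0.67]
r_new = 2.4120 / 2.7420 ≈ 0.8796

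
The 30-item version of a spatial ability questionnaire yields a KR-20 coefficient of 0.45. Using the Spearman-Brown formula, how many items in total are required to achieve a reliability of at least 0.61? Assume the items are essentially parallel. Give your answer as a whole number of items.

58

n = [0.61 × 0.55] / [0.45 × 0.39]
  = 0.3355 / 0.1755 = 1.9117
Items needed = n × 30 = 1.9117 × 30 ≈ 57.35 → round up to 58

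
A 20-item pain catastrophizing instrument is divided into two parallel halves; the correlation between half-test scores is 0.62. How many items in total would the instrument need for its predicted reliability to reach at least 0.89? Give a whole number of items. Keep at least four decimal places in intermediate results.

50

Corrected full-test reliability: r_full = 2 × 0.62 / (1 + 0.62) ≈ 0.7654
n = r_tgt(1 − r_full) / [r_full(1 − r_tgt)] = 0.89 × 0.2346 / (0.7654 × 0.11) ≈ 2.4799
Required items = 2.4799 × 20 = 49.60, so 50 items.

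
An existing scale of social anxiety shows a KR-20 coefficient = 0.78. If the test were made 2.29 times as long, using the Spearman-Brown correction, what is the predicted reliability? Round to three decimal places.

r_new = (2.29 × 0.78) / (1 + (2.29 − 1) × 0.78)
r_new = 1.7862 / 2.0062 ≈ 0.8903

0.890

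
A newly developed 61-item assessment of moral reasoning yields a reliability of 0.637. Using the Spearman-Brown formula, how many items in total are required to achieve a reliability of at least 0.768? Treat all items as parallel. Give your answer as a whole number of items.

116

n = 0.768(1 − 0.637) / [0.637(1 − 0.768)]
n = 0.278784 / 0.147784 ≈ 1.8864
1.8864 × 61 = 115.07 → 116 items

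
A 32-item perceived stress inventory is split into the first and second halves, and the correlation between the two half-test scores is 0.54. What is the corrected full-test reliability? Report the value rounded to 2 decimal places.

r_full = 2(0.54) / (1 + 0.54)
       = 1.0800 / 1.5400 = 0.7013

0.70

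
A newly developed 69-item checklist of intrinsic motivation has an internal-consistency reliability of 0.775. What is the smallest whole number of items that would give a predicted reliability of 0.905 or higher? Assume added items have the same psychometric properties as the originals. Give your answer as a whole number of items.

191

Spearman-Brown solved for the length factor n:
n = r*(1 − r) / [ r (1 − r*) ]
n = 0.905 × (1 − 0.775) / [ 0.775 × (1 − 0.905) ]
  = 0.203625 / 0.073625 = 2.7657
2.7657 × 69 = 190.83 → 191 items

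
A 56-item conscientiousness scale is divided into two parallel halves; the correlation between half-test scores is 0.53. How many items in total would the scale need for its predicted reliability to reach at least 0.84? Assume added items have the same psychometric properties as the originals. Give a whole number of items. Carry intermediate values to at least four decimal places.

Corrected full-test reliability: r_full = 2 × 0.53 / (1 + 0.53) ≈ 0.6928
n = r_tgt(1 − r_full) / [r_full(1 − r_tgt)] = 0.84 × 0.3072 / (0.6928 × 0.16) ≈ 2.3279
Required items = 2.3279 × 56 = 130.36, so 131 items.

131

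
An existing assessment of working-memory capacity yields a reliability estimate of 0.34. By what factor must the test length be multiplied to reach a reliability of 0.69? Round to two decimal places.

4.32

Spearman-Brown solved for the length factor n:
n = r*(1 − r) / [ r (1 − r*) ]
n = 0.69(1 − 0.34) / [0.34(1 − 0.69)]
n = 0.4554 / 0.1054 ≈ 4.3207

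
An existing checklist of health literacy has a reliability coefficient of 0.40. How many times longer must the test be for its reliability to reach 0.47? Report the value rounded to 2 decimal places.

1.33

n = [0.47 × 0.60] / [0.40 × 0.53]
n = 0.2820 / 0.2120 ≈ 1.3302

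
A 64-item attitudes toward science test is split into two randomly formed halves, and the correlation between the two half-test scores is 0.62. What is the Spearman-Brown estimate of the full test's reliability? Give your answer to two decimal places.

0.77

The full test is twice the length of either half (n = 2).
r_full = 2r_hh / (1 + r_hh) = 2 × 0.62 / (1 + 0.62)
r_full = 1.2400 / 1.6200 ≈ 0.7654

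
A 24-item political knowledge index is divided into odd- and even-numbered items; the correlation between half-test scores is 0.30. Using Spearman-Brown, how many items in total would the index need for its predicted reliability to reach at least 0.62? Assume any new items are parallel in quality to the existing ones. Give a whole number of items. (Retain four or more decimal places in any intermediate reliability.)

Corrected full-test reliability: r_full = 2 × 0.30 / (1 + 0.30) ≈ 0.4615
n = r_tgt(1 − r_full) / [r_full(1 − r_tgt)] = 0.62 × 0.5385 / (0.4615 × 0.38) ≈ 1.9038
Required items = 1.9038 × 24 = 45.69, so 46 items.

46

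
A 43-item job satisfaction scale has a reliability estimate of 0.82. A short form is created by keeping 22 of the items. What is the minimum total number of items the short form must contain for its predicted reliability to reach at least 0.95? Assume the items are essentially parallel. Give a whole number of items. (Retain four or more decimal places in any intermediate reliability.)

180

Short-form reliability: n = 22/43 = 0.5116; r_22 = n·r/(1+(n−1)r) ≈ 0.6998
Length factor from the short form to reach 0.95: n' = 0.95(1 − 0.6998) / [0.6998(1 − 0.95)] ≈ 8.1506
Items = 8.1506 × 22 ≈ 179.31 → 180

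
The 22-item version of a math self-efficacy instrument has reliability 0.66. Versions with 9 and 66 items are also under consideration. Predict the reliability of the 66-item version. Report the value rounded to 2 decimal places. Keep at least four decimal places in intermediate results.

The 9-item form is not needed; work directly from the 22-item form with n = 66/22 = 3.0000.
r_{66} = n·r / (1 + (n − 1)·r) = 1.9800 / 2.3200 ≈ 0.8534

0.85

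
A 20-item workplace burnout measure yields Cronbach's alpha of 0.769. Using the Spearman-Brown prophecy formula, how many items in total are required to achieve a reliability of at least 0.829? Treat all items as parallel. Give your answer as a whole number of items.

n = 0.829(1 − 0.769) / [0.769(1 − 0.829)]
n = 0.191499 / 0.131499 ≈ 1.4563
1.4563 × 20 = 29.13 → 30 items

30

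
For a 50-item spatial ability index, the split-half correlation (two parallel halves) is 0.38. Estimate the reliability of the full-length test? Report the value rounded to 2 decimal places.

0.55

Apply the Spearman-Brown correction with n = 2:
r_full = 2r_hh / (1 + r_hh) = 2 × 0.38 / (1 + 0.38)
r_full = 0.7600 / 1.3800 ≈ 0.5507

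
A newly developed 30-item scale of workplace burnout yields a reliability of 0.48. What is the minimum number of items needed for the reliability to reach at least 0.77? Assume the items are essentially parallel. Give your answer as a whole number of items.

109

n = 0.77(1 − 0.48) / [0.48(1 − 0.77)]
  = 0.4004 / 0.1104 = 3.6268
3.6268 × 30 = 108.80 → 109 items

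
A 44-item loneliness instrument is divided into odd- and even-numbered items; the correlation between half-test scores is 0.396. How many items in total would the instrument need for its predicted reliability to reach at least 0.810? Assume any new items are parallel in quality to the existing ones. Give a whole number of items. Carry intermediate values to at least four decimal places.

r_full = 2(0.396)/(1 + 0.396) = 0.5673
Solve Spearman-Brown for n: n = 0.810(1 − 0.5673) / [0.5673(1 − 0.810)] = 3.2517
Items = 3.2517 × 44 ≈ 143.07 → 144

144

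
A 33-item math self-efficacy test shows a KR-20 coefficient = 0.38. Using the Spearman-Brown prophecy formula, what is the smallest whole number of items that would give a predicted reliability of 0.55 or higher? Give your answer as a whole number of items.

Invert Spearman-Brown to solve for n:
n = r*(1 − r) / [ r (1 − r*) ]
n = 0.55 × (1 − 0.38) / [ 0.38 × (1 − 0.55) ]
n = 0.3410 / 0.1710 ≈ 1.9942
1.9942 × 33 = 65.81 → 66 items

66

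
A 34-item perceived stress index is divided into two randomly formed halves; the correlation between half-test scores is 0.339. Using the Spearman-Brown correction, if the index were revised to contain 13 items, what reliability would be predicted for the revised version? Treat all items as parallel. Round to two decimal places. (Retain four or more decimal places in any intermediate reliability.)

0.28

Spearman-Brown correction (n = 2): r_full = 2·0.339/(1 + 0.339) = 0.5063
Length factor from 34 to 13 items: n = 13/34 = 0.3824
r_new = n·r_full / (1 + (n − 1)·r_full) = 0.1936 / 0.6873 ≈ 0.2817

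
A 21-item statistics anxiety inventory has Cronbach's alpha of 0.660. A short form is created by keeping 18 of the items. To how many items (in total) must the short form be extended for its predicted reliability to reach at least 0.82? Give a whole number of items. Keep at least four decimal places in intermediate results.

50

First, r for the 18-item form: n = 18/21 = 0.8571, so r_18 = 0.8571·0.660/(1 + (0.8571 − 1)·0.660) = 0.6246
Length factor from the short form to reach 0.82: n' = 0.82(1 − 0.6246) / [0.6246(1 − 0.82)] ≈ 2.7380
Total items = 2.7380 × 18 = 49.28, rounded up to 50.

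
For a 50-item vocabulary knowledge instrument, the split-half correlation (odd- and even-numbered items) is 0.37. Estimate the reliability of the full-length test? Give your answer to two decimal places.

The full test is twice the length of either half (n = 2).
r_full = 2(0.37) / (1 + 0.37)
       = 0.7400 / 1.3700 = 0.5401

0.54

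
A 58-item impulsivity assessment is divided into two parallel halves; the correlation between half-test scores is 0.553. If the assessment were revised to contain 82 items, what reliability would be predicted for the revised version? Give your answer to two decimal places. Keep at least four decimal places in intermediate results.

Spearman-Brown correction (n = 2): r_full = 2·0.553/(1 + 0.553) = 0.7122
Then adjust to 82 items: n = 82/58 = 1.4138
r_new = n·r_full / (1 + (n − 1)·r_full) = 1.0069 / 1.2947 ≈ 0.7777

0.78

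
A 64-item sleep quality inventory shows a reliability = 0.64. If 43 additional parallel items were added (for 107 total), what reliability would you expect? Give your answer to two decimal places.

n = 107/64 = 1.6719
By Spearman-Brown, r_new = n r / (1 + (n − 1) r).
r_new = 1.6719·0.64 / [1 + (1.6719 − 1)·0.64]
     = 1.0700 / 1.4300 = 0.7483

0.75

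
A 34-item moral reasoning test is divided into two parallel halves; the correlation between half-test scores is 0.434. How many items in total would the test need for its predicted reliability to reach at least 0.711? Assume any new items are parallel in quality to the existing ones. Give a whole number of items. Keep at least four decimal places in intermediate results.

Corrected full-test reliability: r_full = 2 × 0.434 / (1 + 0.434) ≈ 0.6053
Solve Spearman-Brown for n: n = 0.711(1 − 0.6053) / [0.6053(1 − 0.711)] = 1.6042
Required items = 1.6042 × 34 = 54.54, so 55 items.

55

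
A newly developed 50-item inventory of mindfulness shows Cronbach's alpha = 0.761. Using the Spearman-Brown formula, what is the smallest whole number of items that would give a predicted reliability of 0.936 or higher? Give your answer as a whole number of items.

230

n = [0.936 × 0.239] / [0.761 × 0.064]
n = 0.223704 / 0.048704 ≈ 4.5931
4.5931 × 50 = 229.65 → 230 items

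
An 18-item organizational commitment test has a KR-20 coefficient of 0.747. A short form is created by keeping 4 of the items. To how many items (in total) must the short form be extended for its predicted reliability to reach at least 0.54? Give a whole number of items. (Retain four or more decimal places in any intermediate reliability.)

First, r for the 4-item form: n = 4/18 = 0.2222, so r_4 = 0.2222·0.747/(1 + (0.2222 − 1)·0.747) = 0.3962
Length factor from the short form to reach 0.54: n' = 0.54(1 − 0.3962) / [0.3962(1 − 0.54)] ≈ 1.7890
Items = 1.7890 × 4 ≈ 7.16 → 8

8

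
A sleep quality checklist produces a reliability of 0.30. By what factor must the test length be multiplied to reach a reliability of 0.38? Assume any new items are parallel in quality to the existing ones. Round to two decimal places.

Invert Spearman-Brown to solve for n:
n = r_target (1 − r_old) / [ r_old (1 − r_target) ]
n = [0.38 × 0.70] / [0.30 × 0.62]
n = 0.2660 / 0.1860 ≈ 1.4301

1.43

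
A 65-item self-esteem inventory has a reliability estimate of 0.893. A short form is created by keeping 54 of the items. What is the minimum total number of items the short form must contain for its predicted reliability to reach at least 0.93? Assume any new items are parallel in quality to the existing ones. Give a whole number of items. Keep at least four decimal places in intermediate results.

104

Short-form reliability: n = 54/65 = 0.8308; r_54 = n·r/(1+(n−1)r) ≈ 0.8740
Length factor from the short form to reach 0.93: n' = 0.93(1 − 0.8740) / [0.8740(1 − 0.93)] ≈ 1.9153
Total items = 1.9153 × 54 = 103.43, rounded up to 104.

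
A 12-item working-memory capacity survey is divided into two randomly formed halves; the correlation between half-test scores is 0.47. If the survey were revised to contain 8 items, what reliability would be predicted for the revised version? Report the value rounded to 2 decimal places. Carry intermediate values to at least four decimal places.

0.54

Full-test reliability from the split-half r: r_full = 2(0.47)/(1 + 0.47) = 0.6395
Length factor from 12 to 8 items: n = 8/12 = 0.6667
r_new = n·r_full / (1 + (n − 1)·r_full) = 0.4264 / 0.7869 ≈ 0.5419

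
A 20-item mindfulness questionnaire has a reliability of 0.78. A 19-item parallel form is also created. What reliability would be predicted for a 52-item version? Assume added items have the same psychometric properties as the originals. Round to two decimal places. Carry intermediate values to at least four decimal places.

Only the ratio of lengths matters: n = 52/20 = 2.6000
r_{52} = n·r / (1 + (n − 1)·r) = 2.0280 / 2.2480 ≈ 0.9021

0.90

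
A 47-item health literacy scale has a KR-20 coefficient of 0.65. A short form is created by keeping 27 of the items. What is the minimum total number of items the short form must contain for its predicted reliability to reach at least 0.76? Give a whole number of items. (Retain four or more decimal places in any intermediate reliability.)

Short-form reliability: n = 27/47 = 0.5745; r_27 = n·r/(1+(n−1)r) ≈ 0.5162
Then solve for n' with r_old = 0.5162, r_target = 0.76: n' = 0.76(1 − 0.5162)/[0.5162(1 − 0.76)] = 2.9679
Items = 2.9679 × 27 ≈ 80.13 → 81

81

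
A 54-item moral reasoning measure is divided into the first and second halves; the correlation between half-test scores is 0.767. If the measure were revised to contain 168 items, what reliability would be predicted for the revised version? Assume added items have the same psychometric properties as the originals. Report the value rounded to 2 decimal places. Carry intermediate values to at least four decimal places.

0.95

First correct the split-half correlation to full-test reliability: r_full = 2 × 0.767 / (1 + 0.767) ≈ 0.8681
Then adjust to 168 items: n = 168/54 = 3.1111
r_new = n·r_full / (1 + (n − 1)·r_full) = 2.7007 / 2.8326 ≈ 0.9534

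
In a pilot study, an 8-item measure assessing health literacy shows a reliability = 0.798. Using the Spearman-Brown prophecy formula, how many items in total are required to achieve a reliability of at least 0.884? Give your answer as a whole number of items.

Rearranging the Spearman-Brown formula for n,
n = r_target (1 − r_old) / [ r_old (1 − r_target) ]
n = 0.884(1 − 0.798) / [0.798(1 − 0.884)]
n = 0.178568 / 0.092568 ≈ 1.9290
Items needed = n × 8 = 1.9290 × 8 ≈ 15.43 → round up to 16

16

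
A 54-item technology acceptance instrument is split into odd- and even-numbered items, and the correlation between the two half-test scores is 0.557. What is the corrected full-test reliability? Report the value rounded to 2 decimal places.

Each half is half the length of the full test, so the full test is n = 2 times a half.
r_full = 2r_hh / (1 + r_hh) = 2 × 0.557 / (1 + 0.557)
r_full = 1.1140 / 1.5570 ≈ 0.7155

0.72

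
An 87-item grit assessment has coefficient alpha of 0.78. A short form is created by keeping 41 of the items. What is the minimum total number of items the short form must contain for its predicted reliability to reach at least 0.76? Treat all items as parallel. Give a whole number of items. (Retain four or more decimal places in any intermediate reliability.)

78

Short-form reliability: n = 41/87 = 0.4713; r_41 = n·r/(1+(n−1)r) ≈ 0.6256
Length factor from the short form to reach 0.76: n' = 0.76(1 − 0.6256) / [0.6256(1 − 0.76)] ≈ 1.8951
Total items = 1.8951 × 41 = 77.70, rounded up to 78.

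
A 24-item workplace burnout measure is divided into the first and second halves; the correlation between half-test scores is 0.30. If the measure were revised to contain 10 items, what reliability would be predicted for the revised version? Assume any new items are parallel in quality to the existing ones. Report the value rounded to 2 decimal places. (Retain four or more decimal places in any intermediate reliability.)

0.26

First correct the split-half correlation to full-test reliability: r_full = 2 × 0.30 / (1 + 0.30) ≈ 0.4615
Then adjust to 10 items: n = 10/24 = 0.4167
r_new = n·r_full / (1 + (n − 1)·r_full) = 0.1923 / 0.7308 ≈ 0.2631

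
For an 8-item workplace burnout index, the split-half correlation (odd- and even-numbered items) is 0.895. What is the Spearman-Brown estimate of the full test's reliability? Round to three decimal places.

Each half is half the length of the full test, so the full test is n = 2 times a half.
r_full = 2(0.895) / (1 + 0.895)
       = 1.7900 / 1.8950 = 0.9446

0.945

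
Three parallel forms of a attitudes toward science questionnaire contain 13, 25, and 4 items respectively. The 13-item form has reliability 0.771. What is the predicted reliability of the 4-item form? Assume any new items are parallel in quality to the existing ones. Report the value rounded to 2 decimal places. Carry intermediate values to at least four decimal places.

Only the ratio of lengths matters: n = 4/13 = 0.3077
r_{4} = n·r / (1 + (n − 1)·r) = 0.2372 / 0.4662 ≈ 0.5088

0.51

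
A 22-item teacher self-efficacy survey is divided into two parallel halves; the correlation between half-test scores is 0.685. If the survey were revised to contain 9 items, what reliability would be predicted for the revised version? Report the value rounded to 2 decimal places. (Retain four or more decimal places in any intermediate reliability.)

0.64

First correct the split-half correlation to full-test reliability: r_full = 2 × 0.685 / (1 + 0.685) ≈ 0.8131
Length factor from 22 to 9 items: n = 9/22 = 0.4091
r_new = n·r_full / (1 + (n − 1)·r_full) = 0.3326 / 0.5195 ≈ 0.6402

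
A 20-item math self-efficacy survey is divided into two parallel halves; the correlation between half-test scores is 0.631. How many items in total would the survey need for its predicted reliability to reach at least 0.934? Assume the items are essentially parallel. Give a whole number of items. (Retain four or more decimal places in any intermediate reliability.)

Corrected full-test reliability: r_full = 2 × 0.631 / (1 + 0.631) ≈ 0.7738
n = r_tgt(1 − r_full) / [r_full(1 − r_tgt)] = 0.934 × 0.2262 / (0.7738 × 0.066) ≈ 4.1368
Items = 4.1368 × 20 ≈ 82.74 → 83

83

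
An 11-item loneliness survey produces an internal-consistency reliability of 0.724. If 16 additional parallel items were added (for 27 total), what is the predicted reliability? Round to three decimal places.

0.866

n = 27/11 = 2.4545
Spearman-Brown: r_new = n·r / (1 + (n − 1)·r)
r_new = 2.4545·0.724 / [1 + (2.4545 − 1)·0.724]
r_new = 1.7771 / 2.0531 ≈ 0.8656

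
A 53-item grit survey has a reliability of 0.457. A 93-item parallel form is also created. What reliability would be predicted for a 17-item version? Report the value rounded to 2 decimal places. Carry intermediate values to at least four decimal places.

0.21

The 93-item form is not needed; work directly from the 53-item form with n = 17/53 = 0.3208.
r_{17} = n·r / (1 + (n − 1)·r) = 0.1466 / 0.6896 ≈ 0.2126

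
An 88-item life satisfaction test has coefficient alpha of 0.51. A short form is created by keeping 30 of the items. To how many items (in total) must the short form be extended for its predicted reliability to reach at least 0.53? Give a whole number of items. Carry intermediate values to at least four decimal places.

First, r for the 30-item form: n = 30/88 = 0.3409, so r_30 = 0.3409·0.51/(1 + (0.3409 − 1)·0.51) = 0.2619
Length factor from the short form to reach 0.53: n' = 0.53(1 − 0.2619) / [0.2619(1 − 0.53)] ≈ 3.1780
Items = 3.1780 × 30 ≈ 95.34 → 96

96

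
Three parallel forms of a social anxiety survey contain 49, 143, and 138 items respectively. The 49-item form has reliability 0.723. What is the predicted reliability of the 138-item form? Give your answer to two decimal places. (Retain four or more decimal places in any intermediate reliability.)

Only the ratio of lengths matters: n = 138/49 = 2.8163
r_{138} = n·r / (1 + (n − 1)·r) = 2.0362 / 2.3132 ≈ 0.8803

0.88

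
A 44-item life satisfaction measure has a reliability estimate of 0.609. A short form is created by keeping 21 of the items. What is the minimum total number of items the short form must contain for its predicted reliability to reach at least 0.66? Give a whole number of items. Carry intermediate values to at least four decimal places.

Short-form reliability: n = 21/44 = 0.4773; r_21 = n·r/(1+(n−1)r) ≈ 0.4264
Then solve for n' with r_old = 0.4264, r_target = 0.66: n' = 0.66(1 − 0.4264)/[0.4264(1 − 0.66)] = 2.6113
Items = 2.6113 × 21 ≈ 54.84 → 55

55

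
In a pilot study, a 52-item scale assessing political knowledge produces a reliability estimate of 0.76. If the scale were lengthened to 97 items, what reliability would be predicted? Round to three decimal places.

0.855

The new length is 97/52 = 1.8654 times the old.
By Spearman-Brown, r_new = n r / (1 + (n − 1) r).
r_new = (1.8654 × 0.76) / (1 + (1.8654 − 1) × 0.76)
r_new = 1.4177 / 1.6577 ≈ 0.8552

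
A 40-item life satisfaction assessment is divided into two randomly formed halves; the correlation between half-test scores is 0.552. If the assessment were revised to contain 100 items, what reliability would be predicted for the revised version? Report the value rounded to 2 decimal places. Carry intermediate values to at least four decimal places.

0.86

Spearman-Brown correction (n = 2): r_full = 2·0.552/(1 + 0.552) = 0.7113
Then adjust to 100 items: n = 100/40 = 2.5000
r_new = n·r_full / (1 + (n − 1)·r_full) = 1.7783 / 2.0670 ≈ 0.8603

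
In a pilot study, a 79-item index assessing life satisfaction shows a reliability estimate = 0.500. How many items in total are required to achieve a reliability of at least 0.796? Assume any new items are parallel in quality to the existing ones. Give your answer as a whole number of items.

Spearman-Brown solved for the length factor n:
n = r_target (1 − r_old) / [ r_old (1 − r_target) ]
n = [0.796 × 0.500] / [0.500 × 0.204]
  = 0.398000 / 0.102000 = 3.9020
Items needed = n × 79 = 3.9020 × 79 ≈ 308.26 → round up to 309

309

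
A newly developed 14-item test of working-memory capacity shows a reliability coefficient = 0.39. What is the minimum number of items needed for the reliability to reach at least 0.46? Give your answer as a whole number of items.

Rearranging the Spearman-Brown formula for n,
n = r_target (1 − r_old) / [ r_old (1 − r_target) ]
n = [0.46 × 0.61] / [0.39 × 0.54]
n = 0.2806 / 0.2106 ≈ 1.3324
Items needed = n × 14 = 1.3324 × 14 ≈ 18.65 → round up to 19

19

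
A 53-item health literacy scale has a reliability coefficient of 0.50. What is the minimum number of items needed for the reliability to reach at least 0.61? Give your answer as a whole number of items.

n = 0.61(1 − 0.50) / [0.50(1 − 0.61)]
  = 0.3050 / 0.1950 = 1.5641
So the test needs 1.5641 × 53 ≈ 82.90 items; rounding up, 83.

83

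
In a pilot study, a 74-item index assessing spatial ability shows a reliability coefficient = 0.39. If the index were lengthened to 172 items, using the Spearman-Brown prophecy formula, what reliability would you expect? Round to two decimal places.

0.60

The new length is 172/74 = 2.3243 times the old.
By Spearman-Brown, r_new = n r / (1 + (n − 1) r).
r_new = 2.3243·0.39 / [1 + (2.3243 − 1)·0.39]
r_new = 0.9065 / 1.5165 ≈ 0.5978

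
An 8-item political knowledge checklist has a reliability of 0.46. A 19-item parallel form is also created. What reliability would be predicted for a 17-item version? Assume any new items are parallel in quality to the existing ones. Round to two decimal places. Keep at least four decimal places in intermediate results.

The 19-item form is not needed; work directly from the 8-item form with n = 17/8 = 2.1250.
r_{17} = n·r / (1 + (n − 1)·r) = 0.9775 / 1.5175 ≈ 0.6442

0.64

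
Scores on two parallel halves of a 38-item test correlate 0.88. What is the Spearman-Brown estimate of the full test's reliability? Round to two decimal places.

Each half is half the length of the full test, so the full test is n = 2 times a half.
r_full = 2(0.88) / (1 + 0.88)
       = 1.7600 / 1.8800 = 0.9362

0.94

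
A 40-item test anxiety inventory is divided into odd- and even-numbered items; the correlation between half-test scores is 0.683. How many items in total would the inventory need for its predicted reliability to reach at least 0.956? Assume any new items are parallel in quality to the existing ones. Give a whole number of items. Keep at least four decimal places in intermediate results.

r_full = 2(0.683)/(1 + 0.683) = 0.8116
n = r_tgt(1 − r_full) / [r_full(1 − r_tgt)] = 0.956 × 0.1884 / (0.8116 × 0.044) ≈ 5.0436
Items = 5.0436 × 40 ≈ 201.74 → 202

202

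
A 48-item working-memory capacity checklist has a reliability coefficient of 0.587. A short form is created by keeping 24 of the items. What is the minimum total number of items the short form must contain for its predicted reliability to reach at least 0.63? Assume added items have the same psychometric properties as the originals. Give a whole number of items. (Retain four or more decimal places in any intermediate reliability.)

58

Short-form reliability: n = 24/48 = 0.5000; r_24 = n·r/(1+(n−1)r) ≈ 0.4154
Then solve for n' with r_old = 0.4154, r_target = 0.63: n' = 0.63(1 − 0.4154)/[0.4154(1 − 0.63)] = 2.3962
Total items = 2.3962 × 24 = 57.51, rounded up to 58.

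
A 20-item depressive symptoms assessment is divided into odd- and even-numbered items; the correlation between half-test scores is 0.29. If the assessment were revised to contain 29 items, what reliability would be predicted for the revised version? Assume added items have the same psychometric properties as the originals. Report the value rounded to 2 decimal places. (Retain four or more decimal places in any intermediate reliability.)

Full-test reliability from the split-half r: r_full = 2(0.29)/(1 + 0.29) = 0.4496
Length factor from 20 to 29 items: n = 29/20 = 1.4500
r_new = n·r_full / (1 + (n − 1)·r_full) = 0.6519 / 1.2023 ≈ 0.5422

0.54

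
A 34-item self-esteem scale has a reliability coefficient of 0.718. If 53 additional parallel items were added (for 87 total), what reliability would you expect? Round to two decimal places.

0.87

Length ratio n = 87/34 = 2.5588
r_new = 2.5588·0.718 / [1 + (2.5588 − 1)·0.718]
     = 1.8372 / 2.1192 = 0.8669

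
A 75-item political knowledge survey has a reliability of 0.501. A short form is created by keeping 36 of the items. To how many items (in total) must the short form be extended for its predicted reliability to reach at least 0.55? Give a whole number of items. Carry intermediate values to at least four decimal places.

92

First, r for the 36-item form: n = 36/75 = 0.4800, so r_36 = 0.4800·0.501/(1 + (0.4800 − 1)·0.501) = 0.3252
Then solve for n' with r_old = 0.3252, r_target = 0.55: n' = 0.55(1 − 0.3252)/[0.3252(1 − 0.55)] = 2.5361
Items = 2.5361 × 36 ≈ 91.30 → 92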